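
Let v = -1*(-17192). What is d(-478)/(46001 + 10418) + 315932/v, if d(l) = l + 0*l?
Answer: 4454087433/242488862 ≈ 18.368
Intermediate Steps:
d(l) = l (d(l) = l + 0 = l)
v = 17192
d(-478)/(46001 + 10418) + 315932/v = -478/(46001 + 10418) + 315932/17192 = -478/56419 + 315932*(1/17192) = -478*1/56419 + 78983/4298 = -478/56419 + 78983/4298 = 4454087433/242488862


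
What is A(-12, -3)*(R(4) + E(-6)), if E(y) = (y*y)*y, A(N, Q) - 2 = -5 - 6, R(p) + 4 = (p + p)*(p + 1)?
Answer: 1620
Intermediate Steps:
R(p) = -4 + 2*p*(1 + p) (R(p) = -4 + (p + p)*(p + 1) = -4 + (2*p)*(1 + p) = -4 + 2*p*(1 + p))
A(N, Q) = -9 (A(N, Q) = 2 + (-5 - 6) = 2 - 11 = -9)
E(y) = y³ (E(y) = y²*y = y³)
A(-12, -3)*(R(4) + E(-6)) = -9*((-4 + 2*4 + 2*4²) + (-6)³) = -9*((-4 + 8 + 2*16) - 216) = -9*((-4 + 8 + 32) - 216) = -9*(36 - 216) = -9*(-180) = 1620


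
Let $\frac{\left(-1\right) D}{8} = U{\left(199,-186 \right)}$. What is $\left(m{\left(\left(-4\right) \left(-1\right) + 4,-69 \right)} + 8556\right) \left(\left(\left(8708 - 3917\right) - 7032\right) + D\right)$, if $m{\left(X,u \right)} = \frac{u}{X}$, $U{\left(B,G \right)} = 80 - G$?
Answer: $- \frac{298747851}{8} \approx -3.7343 \cdot 10^{7}$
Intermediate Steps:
$D = -2128$ ($D = - 8 \left(80 - -186\right) = - 8 \left(80 + 186\right) = \left(-8\right) 266 = -2128$)
$\left(m{\left(\left(-4\right) \left(-1\right) + 4,-69 \right)} + 8556\right) \left(\left(\left(8708 - 3917\right) - 7032\right) + D\right) = \left(- \frac{69}{\left(-4\right) \left(-1\right) + 4} + 8556\right) \left(\left(\left(8708 - 3917\right) - 7032\right) - 2128\right) = \left(- \frac{69}{4 + 4} + 8556\right) \left(\left(4791 - 7032\right) - 2128\right) = \left(- \frac{69}{8} + 8556\right) \left(-2241 - 2128\right) = \left(\left(-69\right) \frac{1}{8} + 8556\right) \left(-4369\right) = \left(- \frac{69}{8} + 8556\right) \left(-4369\right) = \frac{68379}{8} \left(-4369\right) = - \frac{298747851}{8}$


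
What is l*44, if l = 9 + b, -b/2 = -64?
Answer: 6028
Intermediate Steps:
b = 128 (b = -2*(-64) = 128)
l = 137 (l = 9 + 128 = 137)
l*44 = 137*44 = 6028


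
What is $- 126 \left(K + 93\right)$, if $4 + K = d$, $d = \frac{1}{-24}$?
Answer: $- \frac{44835}{4} \approx -11209.0$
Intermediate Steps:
$d = - \frac{1}{24} \approx -0.041667$
$K = - \frac{97}{24}$ ($K = -4 - \frac{1}{24} = - \frac{97}{24} \approx -4.0417$)
$- 126 \left(K + 93\right) = - 126 \left(- \frac{97}{24} + 93\right) = \left(-126\right) \frac{2135}{24} = - \frac{44835}{4}$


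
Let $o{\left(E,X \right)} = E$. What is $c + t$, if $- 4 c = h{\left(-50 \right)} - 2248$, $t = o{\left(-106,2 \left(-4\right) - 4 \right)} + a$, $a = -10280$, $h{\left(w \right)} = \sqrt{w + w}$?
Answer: $-9824 - \frac{5 i}{2} \approx -9824.0 - 2.5 i$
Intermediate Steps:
$h{\left(w \right)} = \sqrt{2} \sqrt{w}$ ($h{\left(w \right)} = \sqrt{2 w} = \sqrt{2} \sqrt{w}$)
$t = -10386$ ($t = -106 - 10280 = -10386$)
$c = 562 - \frac{5 i}{2}$ ($c = - \frac{\sqrt{2} \sqrt{-50} - 2248}{4} = - \frac{\sqrt{2} \cdot 5 i \sqrt{2} - 2248}{4} = - \frac{10 i - 2248}{4} = - \frac{-2248 + 10 i}{4} = 562 - \frac{5 i}{2} \approx 562.0 - 2.5 i$)
$c + t = \left(562 - \frac{5 i}{2}\right) - 10386 = -9824 - \frac{5 i}{2}$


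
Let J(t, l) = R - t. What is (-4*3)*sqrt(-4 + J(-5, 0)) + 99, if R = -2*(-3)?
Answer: 99 - 12*sqrt(7) ≈ 67.251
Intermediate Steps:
R = 6
J(t, l) = 6 - t
(-4*3)*sqrt(-4 + J(-5, 0)) + 99 = (-4*3)*sqrt(-4 + (6 - 1*(-5))) + 99 = -12*sqrt(-4 + (6 + 5)) + 99 = -12*sqrt(-4 + 11) + 99 = -12*sqrt(7) + 99 = 99 - 12*sqrt(7)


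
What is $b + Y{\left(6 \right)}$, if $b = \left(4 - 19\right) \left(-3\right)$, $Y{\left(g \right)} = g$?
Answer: $51$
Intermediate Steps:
$b = 45$ ($b = \left(-15\right) \left(-3\right) = 45$)
$b + Y{\left(6 \right)} = 45 + 6 = 51$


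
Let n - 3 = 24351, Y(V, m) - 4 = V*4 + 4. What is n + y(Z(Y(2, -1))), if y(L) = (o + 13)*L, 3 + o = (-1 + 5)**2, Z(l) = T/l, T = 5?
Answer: 194897/8 ≈ 24362.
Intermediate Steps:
Y(V, m) = 8 + 4*V (Y(V, m) = 4 + (V*4 + 4) = 4 + (4*V + 4) = 4 + (4 + 4*V) = 8 + 4*V)
n = 24354 (n = 3 + 24351 = 24354)
Z(l) = 5/l
o = 13 (o = -3 + (-1 + 5)**2 = -3 + 4**2 = -3 + 16 = 13)
y(L) = 26*L (y(L) = (13 + 13)*L = 26*L)
n + y(Z(Y(2, -1))) = 24354 + 26*(5/(8 + 4*2)) = 24354 + 26*(5/(8 + 8)) = 24354 + 26*(5/16) = 24354 + 65/8 = 194897/8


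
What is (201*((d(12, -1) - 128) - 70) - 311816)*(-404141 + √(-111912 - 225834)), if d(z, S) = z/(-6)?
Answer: 142264098256 - 352016*I*√337746 ≈ 1.4226e+11 - 2.0458e+8*I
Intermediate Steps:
d(z, S) = -z/6 (d(z, S) = z*(-⅙) = -z/6)
(201*((d(12, -1) - 128) - 70) - 311816)*(-404141 + √(-111912 - 225834)) = (201*((-⅙*12 - 128) - 70) - 311816)*(-404141 + √(-111912 - 225834)) = (201*((-2 - 128) - 70) - 311816)*(-404141 + √(-337746)) = (201*(-130 - 70) - 311816)*(-404141 + I*√337746) = (201*(-200) - 311816)*(-404141 + I*√337746) = (-40200 - 311816)*(-404141 + I*√337746) = -352016*(-404141 + I*√337746) = 142264098256 - 352016*I*√337746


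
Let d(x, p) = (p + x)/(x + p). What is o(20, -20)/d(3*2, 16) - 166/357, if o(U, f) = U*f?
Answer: -142966/357 ≈ -400.46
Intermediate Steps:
d(x, p) = 1 (d(x, p) = (p + x)/(p + x) = 1)
o(20, -20)/d(3*2, 16) - 166/357 = (20*(-20))/1 - 166/357 = -400*1 - 166*1/357 = -400 - 166/357 = -142966/357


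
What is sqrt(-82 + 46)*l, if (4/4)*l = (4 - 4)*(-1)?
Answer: 0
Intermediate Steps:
l = 0 (l = (4 - 4)*(-1) = 0*(-1) = 0)
sqrt(-82 + 46)*l = sqrt(-82 + 46)*0 = sqrt(-36)*0 = (6*I)*0 = 0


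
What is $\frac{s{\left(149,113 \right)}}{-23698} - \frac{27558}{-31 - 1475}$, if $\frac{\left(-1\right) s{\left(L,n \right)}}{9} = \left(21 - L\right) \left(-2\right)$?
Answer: $\frac{54711609}{2974099} \approx 18.396$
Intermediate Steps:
$s{\left(L,n \right)} = 378 - 18 L$ ($s{\left(L,n \right)} = - 9 \left(21 - L\right) \left(-2\right) = - 9 \left(-42 + 2 L\right) = 378 - 18 L$)
$\frac{s{\left(149,113 \right)}}{-23698} - \frac{27558}{-31 - 1475} = \frac{378 - 2682}{-23698} - \frac{27558}{-31 - 1475} = \left(378 - 2682\right) \left(- \frac{1}{23698}\right) - \frac{27558}{-31 - 1475} = \left(-2304\right) \left(- \frac{1}{23698}\right) - \frac{27558}{-1506} = \frac{1152}{11849} - - \frac{4593}{251} = \frac{1152}{11849} + \frac{4593}{251} = \frac{54711609}{2974099}$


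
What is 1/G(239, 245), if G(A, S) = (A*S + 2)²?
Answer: 1/3428922249 ≈ 2.9164e-10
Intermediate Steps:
G(A, S) = (2 + A*S)²
1/G(239, 245) = 1/((2 + 239*245)²) = 1/((2 + 58555)²) = 1/(58557²) = 1/3428922249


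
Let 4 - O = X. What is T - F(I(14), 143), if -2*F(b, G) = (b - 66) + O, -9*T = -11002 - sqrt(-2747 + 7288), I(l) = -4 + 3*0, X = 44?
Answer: 10507/9 + sqrt(4541)/9 ≈ 1174.9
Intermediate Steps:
I(l) = -4 (I(l) = -4 + 0 = -4)
O = -40 (O = 4 - 1*44 = 4 - 44 = -40)
T = 11002/9 + sqrt(4541)/9 (T = -(-11002 - sqrt(-2747 + 7288))/9 = -(-11002 - sqrt(4541))/9 = 11002/9 + sqrt(4541)/9 ≈ 1229.9)
F(b, G) = 53 - b/2 (F(b, G) = -((b - 66) - 40)/2 = -((-66 + b) - 40)/2 = -(-106 + b)/2 = 53 - b/2)
T - F(I(14), 143) = (11002/9 + sqrt(4541)/9) - (53 - 1/2*(-4)) = (11002/9 + sqrt(4541)/9) - (53 + 2) = (11002/9 + sqrt(4541)/9) - 1*55 = (11002/9 + sqrt(4541)/9) - 55 = 10507/9 + sqrt(4541)/9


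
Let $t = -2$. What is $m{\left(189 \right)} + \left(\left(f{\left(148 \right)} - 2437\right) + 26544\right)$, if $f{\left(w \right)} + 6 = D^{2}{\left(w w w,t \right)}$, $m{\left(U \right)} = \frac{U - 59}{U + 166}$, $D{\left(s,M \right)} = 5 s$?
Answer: $\frac{18653857285704797}{71} \approx 2.6273 \cdot 10^{14}$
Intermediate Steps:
$m{\left(U \right)} = \frac{-59 + U}{166 + U}$
$f{\left(w \right)} = -6 + 25 w^{6}$ ($f{\left(w \right)} = -6 + \left(5 w w w\right)^{2} = -6 + \left(5 w^{2} w\right)^{2} = -6 + \left(5 w^{3}\right)^{2} = -6 + 25 w^{6}$)
$m{\left(189 \right)} + \left(\left(f{\left(148 \right)} - 2437\right) + 26544\right) = \frac{-59 + 189}{166 + 189} + \left(\left(\left(-6 + 25 \cdot 148^{6}\right) - 2437\right) + 26544\right) = \frac{1}{355} \cdot 130 + \left(\left(\left(-6 + 25 \cdot 10509215371264\right) - 2437\right) + 26544\right) = \frac{1}{355} \cdot 130 + \left(\left(\left(-6 + 262730384281600\right) - 2437\right) + 26544\right) = \frac{26}{71} + \left(\left(262730384281594 - 2437\right) + 26544\right) = \frac{26}{71} + \left(262730384279157 + 26544\right) = \frac{26}{71} + 262730384305701 = \frac{18653857285704797}{71}$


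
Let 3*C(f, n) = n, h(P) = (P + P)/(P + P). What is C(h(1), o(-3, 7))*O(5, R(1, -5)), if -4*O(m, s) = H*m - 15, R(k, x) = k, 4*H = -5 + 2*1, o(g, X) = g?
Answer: -75/16 ≈ -4.6875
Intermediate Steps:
H = -¾ (H = (-5 + 2*1)/4 = (-5 + 2)/4 = (¼)*(-3) = -¾ ≈ -0.75000)
h(P) = 1 (h(P) = (2*P)/((2*P)) = (2*P)*(1/(2*P)) = 1)
C(f, n) = n/3
O(m, s) = 15/4 + 3*m/16 (O(m, s) = -(-3*m/4 - 15)/4 = -(-15 - 3*m/4)/4 = 15/4 + 3*m/16)
C(h(1), o(-3, 7))*O(5, R(1, -5)) = ((⅓)*(-3))*(15/4 + (3/16)*5) = -(15/4 + 15/16) = -1*75/16 = -75/16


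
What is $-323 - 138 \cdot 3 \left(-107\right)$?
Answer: $43975$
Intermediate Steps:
$-323 - 138 \cdot 3 \left(-107\right) = -323 - -44298 = -323 + 44298 = 43975$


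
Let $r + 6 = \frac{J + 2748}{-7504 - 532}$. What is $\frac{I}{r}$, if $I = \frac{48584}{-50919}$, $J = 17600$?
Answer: $\frac{97605256}{872802579} \approx 0.11183$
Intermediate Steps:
$r = - \frac{17141}{2009}$ ($r = -6 + \frac{17600 + 2748}{-7504 - 532} = -6 + \frac{20348}{-8036} = -6 + 20348 \left(- \frac{1}{8036}\right) = -6 - \frac{5087}{2009} = - \frac{17141}{2009} \approx -8.5321$)
$I = - \frac{48584}{50919}$ ($I = 48584 \left(- \frac{1}{50919}\right) = - \frac{48584}{50919} \approx -0.95414$)
$\frac{I}{r} = - \frac{48584}{50919 \left(- \frac{17141}{2009}\right)} = \left(- \frac{48584}{50919}\right) \left(- \frac{2009}{17141}\right) = \frac{97605256}{872802579}$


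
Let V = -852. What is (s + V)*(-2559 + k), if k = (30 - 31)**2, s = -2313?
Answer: 8096070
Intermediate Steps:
k = 1 (k = (-1)**2 = 1)
(s + V)*(-2559 + k) = (-2313 - 852)*(-2559 + 1) = -3165*(-2558) = 8096070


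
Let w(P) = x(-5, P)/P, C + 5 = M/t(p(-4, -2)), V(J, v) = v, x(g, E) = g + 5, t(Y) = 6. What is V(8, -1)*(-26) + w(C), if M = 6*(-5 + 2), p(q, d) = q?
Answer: 26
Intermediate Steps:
x(g, E) = 5 + g
M = -18 (M = 6*(-3) = -18)
C = -8 (C = -5 - 18/6 = -5 - 18*1/6 = -5 - 3 = -8)
w(P) = 0 (w(P) = (5 - 5)/P = 0/P = 0)
V(8, -1)*(-26) + w(C) = -1*(-26) + 0 = 26 + 0 = 26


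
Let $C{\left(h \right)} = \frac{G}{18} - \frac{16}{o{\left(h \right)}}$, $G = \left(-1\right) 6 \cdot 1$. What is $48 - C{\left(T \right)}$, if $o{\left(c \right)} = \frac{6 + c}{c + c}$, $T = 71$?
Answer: $\frac{17981}{231} \approx 77.84$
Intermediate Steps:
$G = -6$ ($G = \left(-6\right) 1 = -6$)
$o{\left(c \right)} = \frac{6 + c}{2 c}$
$C{\left(h \right)} = - \frac{1}{3} - \frac{32 h}{6 + h}$ ($C{\left(h \right)} = - \frac{6}{18} - \frac{16}{\frac{1}{2} \frac{1}{h} \left(6 + h\right)} = \left(-6\right) \frac{1}{18} - 16 \frac{2 h}{6 + h} = - \frac{1}{3} - \frac{32 h}{6 + h}$)
$48 - C{\left(T \right)} = 48 - \frac{-6 - 6887}{3 \left(6 + 71\right)} = 48 - \frac{-6 - 6887}{3 \cdot 77} = 48 - \frac{1}{3} \cdot \frac{1}{77} \left(-6893\right) = 48 - - \frac{6893}{231} = 48 + \frac{6893}{231} = \frac{17981}{231}$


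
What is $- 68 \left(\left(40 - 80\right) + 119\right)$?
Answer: $-5372$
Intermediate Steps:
$- 68 \left(\left(40 - 80\right) + 119\right) = - 68 \left(-40 + 119\right) = \left(-68\right) 79 = -5372$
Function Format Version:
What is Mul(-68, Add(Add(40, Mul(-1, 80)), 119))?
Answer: -5372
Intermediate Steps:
Mul(-68, Add(Add(40, Mul(-1, 80)), 119)) = Mul(-68, Add(Add(40, -80), 119)) = Mul(-68, Add(-40, 119)) = Mul(-68, 79) = -5372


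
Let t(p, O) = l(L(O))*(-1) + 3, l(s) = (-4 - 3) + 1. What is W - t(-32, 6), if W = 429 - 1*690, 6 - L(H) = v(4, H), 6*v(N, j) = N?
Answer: -270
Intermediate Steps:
v(N, j) = N/6
L(H) = 16/3 (L(H) = 6 - 4/6 = 6 - 1*⅔ = 6 - ⅔ = 16/3)
l(s) = -6 (l(s) = -7 + 1 = -6)
t(p, O) = 9 (t(p, O) = -6*(-1) + 3 = 6 + 3 = 9)
W = -261 (W = 429 - 690 = -261)
W - t(-32, 6) = -261 - 1*9 = -261 - 9 = -270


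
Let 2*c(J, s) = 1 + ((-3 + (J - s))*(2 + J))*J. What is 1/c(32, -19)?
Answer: 2/52225 ≈ 3.8296e-5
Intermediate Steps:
c(J, s) = ½ + J*(2 + J)*(-3 + J - s)/2 (c(J, s) = (1 + ((-3 + (J - s))*(2 + J))*J)/2 = (1 + ((-3 + J - s)*(2 + J))*J)/2 = (1 + ((2 + J)*(-3 + J - s))*J)/2 = (1 + J*(2 + J)*(-3 + J - s))/2 = ½ + J*(2 + J)*(-3 + J - s)/2)
1/c(32, -19) = 1/(½ + (½)*32³ - 3*32 - ½*32² - 1*32*(-19) - ½*(-19)*32²) = 1/(½ + (½)*32768 - 96 - ½*1024 + 608 - ½*(-19)*1024) = 1/(½ + 16384 - 96 - 512 + 608 + 9728) = 1/(52225/2) = 2/52225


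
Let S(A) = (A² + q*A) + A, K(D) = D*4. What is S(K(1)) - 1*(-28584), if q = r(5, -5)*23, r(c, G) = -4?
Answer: 28236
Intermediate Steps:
K(D) = 4*D
q = -92 (q = -4*23 = -92)
S(A) = A² - 91*A (S(A) = (A² - 92*A) + A = A² - 91*A)
S(K(1)) - 1*(-28584) = (4*1)*(-91 + 4*1) - 1*(-28584) = 4*(-91 + 4) + 28584 = 4*(-87) + 28584 = -348 + 28584 = 28236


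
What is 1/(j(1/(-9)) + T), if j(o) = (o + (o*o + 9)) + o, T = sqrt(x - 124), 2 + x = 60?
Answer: 28836/469985 - 6561*I*sqrt(66)/939970 ≈ 0.061355 - 0.056706*I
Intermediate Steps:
x = 58 (x = -2 + 60 = 58)
T = I*sqrt(66) (T = sqrt(58 - 124) = sqrt(-66) = I*sqrt(66) ≈ 8.124*I)
j(o) = 9 + o**2 + 2*o (j(o) = (o + (o**2 + 9)) + o = (o + (9 + o**2)) + o = (9 + o + o**2) + o = 9 + o**2 + 2*o)
1/(j(1/(-9)) + T) = 1/((9 + (1/(-9))**2 + 2/(-9)) + I*sqrt(66)) = 1/((9 + (-1/9)**2 + 2*(-1/9)) + I*sqrt(66)) = 1/((9 + 1/81 - 2/9) + I*sqrt(66)) = 1/(712/81 + I*sqrt(66))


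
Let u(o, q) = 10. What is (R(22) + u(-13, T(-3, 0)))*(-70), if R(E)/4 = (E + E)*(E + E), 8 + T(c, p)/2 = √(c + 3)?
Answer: -542780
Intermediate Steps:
T(c, p) = -16 + 2*√(3 + c) (T(c, p) = -16 + 2*√(c + 3) = -16 + 2*√(3 + c))
R(E) = 16*E² (R(E) = 4*((E + E)*(E + E)) = 4*((2*E)*(2*E)) = 4*(4*E²) = 16*E²)
(R(22) + u(-13, T(-3, 0)))*(-70) = (16*22² + 10)*(-70) = (16*484 + 10)*(-70) = (7744 + 10)*(-70) = 7754*(-70) = -542780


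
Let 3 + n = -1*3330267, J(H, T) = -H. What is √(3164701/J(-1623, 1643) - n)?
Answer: √8777497094553/1623 ≈ 1825.4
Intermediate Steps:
n = -3330270 (n = -3 - 1*3330267 = -3 - 3330267 = -3330270)
√(3164701/J(-1623, 1643) - n) = √(3164701/((-1*(-1623))) - 1*(-3330270)) = √(3164701/1623 + 3330270) = √(5408192911/1623) = √8777497094553/1623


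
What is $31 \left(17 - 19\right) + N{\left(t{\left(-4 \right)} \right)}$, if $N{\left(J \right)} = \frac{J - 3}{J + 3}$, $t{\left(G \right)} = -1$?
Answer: $-64$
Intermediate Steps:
$N{\left(J \right)} = \frac{-3 + J}{3 + J}$
$31 \left(17 - 19\right) + N{\left(t{\left(-4 \right)} \right)} = 31 \left(17 - 19\right) + \frac{-3 - 1}{3 - 1} = 31 \left(17 - 19\right) + \frac{1}{2} \left(-4\right) = 31 \left(-2\right) + \frac{1}{2} \left(-4\right) = -62 - 2 = -64$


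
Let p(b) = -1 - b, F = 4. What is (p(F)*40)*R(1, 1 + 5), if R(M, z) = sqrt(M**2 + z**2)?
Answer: -200*sqrt(37) ≈ -1216.6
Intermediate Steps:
(p(F)*40)*R(1, 1 + 5) = ((-1 - 1*4)*40)*sqrt(1**2 + (1 + 5)**2) = ((-1 - 4)*40)*sqrt(1 + 6**2) = (-5*40)*sqrt(1 + 36) = -200*sqrt(37)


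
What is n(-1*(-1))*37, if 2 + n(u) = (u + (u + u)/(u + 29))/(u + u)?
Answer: -814/15 ≈ -54.267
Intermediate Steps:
n(u) = -2 + (u + 2*u/(29 + u))/(2*u) (n(u) = -2 + (u + (u + u)/(u + 29))/(u + u) = -2 + (u + (2*u)/(29 + u))/((2*u)) = -2 + (u + 2*u/(29 + u))*(1/(2*u)) = -2 + (u + 2*u/(29 + u))/(2*u))
n(-1*(-1))*37 = ((-85 - (-3)*(-1))/(2*(29 - 1*(-1))))*37 = ((-85 - 3*1)/(2*(29 + 1)))*37 = ((½)*(-85 - 3)/30)*37 = ((½)*(1/30)*(-88))*37 = -22/15*37 = -814/15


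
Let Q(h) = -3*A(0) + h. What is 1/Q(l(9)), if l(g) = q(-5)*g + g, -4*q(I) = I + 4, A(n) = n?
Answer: 4/45 ≈ 0.088889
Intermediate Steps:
q(I) = -1 - I/4 (q(I) = -(I + 4)/4 = -(4 + I)/4 = -1 - I/4)
l(g) = 5*g/4 (l(g) = (-1 - 1/4*(-5))*g + g = (-1 + 5/4)*g + g = g/4 + g = 5*g/4)
Q(h) = h (Q(h) = -3*0 + h = 0 + h = h)
1/Q(l(9)) = 1/((5/4)*9) = 1/(45/4) = 4/45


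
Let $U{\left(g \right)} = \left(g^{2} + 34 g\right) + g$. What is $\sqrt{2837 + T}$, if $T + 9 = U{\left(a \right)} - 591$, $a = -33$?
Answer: $\sqrt{2171} \approx 46.594$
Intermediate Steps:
$U{\left(g \right)} = g^{2} + 35 g$
$T = -666$ ($T = -9 - \left(591 + 33 \left(35 - 33\right)\right) = -9 - 657 = -666$)
$\sqrt{2837 + T} = \sqrt{2837 - 666} = \sqrt{2171}$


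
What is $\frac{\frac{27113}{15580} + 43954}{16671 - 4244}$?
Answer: $\frac{36043707}{10190140} \approx 3.5371$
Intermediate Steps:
$\frac{\frac{27113}{15580} + 43954}{16671 - 4244} = \frac{27113 \cdot \frac{1}{15580} + 43954}{12427} = \left(\frac{1427}{820} + 43954\right) \frac{1}{12427} = \frac{36043707}{820} \cdot \frac{1}{12427} = \frac{36043707}{10190140}$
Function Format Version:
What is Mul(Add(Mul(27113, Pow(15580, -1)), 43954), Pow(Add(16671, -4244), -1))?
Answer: Rational(36043707, 10190140) ≈ 3.5371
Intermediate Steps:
Mul(Add(Mul(27113, Pow(15580, -1)), 43954), Pow(Add(16671, -4244), -1)) = Mul(Add(Mul(27113, Rational(1, 15580)), 43954), Pow(12427, -1)) = Mul(Add(Rational(1427, 820), 43954), Rational(1, 12427)) = Mul(Rational(36043707, 820), Rational(1, 12427)) = Rational(36043707, 10190140)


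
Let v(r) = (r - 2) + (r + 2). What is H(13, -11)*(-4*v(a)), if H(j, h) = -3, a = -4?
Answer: -96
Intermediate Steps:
v(r) = 2*r (v(r) = (-2 + r) + (2 + r) = 2*r)
H(13, -11)*(-4*v(a)) = -(-12)*2*(-4) = -(-12)*(-8) = -3*32 = -96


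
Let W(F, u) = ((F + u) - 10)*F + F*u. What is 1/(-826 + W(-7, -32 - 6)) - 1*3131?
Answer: -547926/175 ≈ -3131.0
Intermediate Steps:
W(F, u) = F*u + F*(-10 + F + u) (W(F, u) = (-10 + F + u)*F + F*u = F*(-10 + F + u) + F*u = F*u + F*(-10 + F + u))
1/(-826 + W(-7, -32 - 6)) - 1*3131 = 1/(-826 - 7*(-10 - 7 + 2*(-32 - 6))) - 1*3131 = 1/(-826 - 7*(-10 - 7 + 2*(-38))) - 3131 = 1/(-826 - 7*(-10 - 7 - 76)) - 3131 = 1/(-826 - 7*(-93)) - 3131 = 1/(-826 + 651) - 3131 = 1/(-175) - 3131 = -1/175 - 3131 = -547926/175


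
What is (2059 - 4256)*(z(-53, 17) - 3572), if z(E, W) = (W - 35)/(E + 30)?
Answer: 180457186/23 ≈ 7.8460e+6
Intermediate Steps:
z(E, W) = (-35 + W)/(30 + E)
(2059 - 4256)*(z(-53, 17) - 3572) = (2059 - 4256)*((-35 + 17)/(30 - 53) - 3572) = -2197*(-18/(-23) - 3572) = -2197*(-1/23*(-18) - 3572) = -2197*(18/23 - 3572) = -2197*(-82138/23) = 180457186/23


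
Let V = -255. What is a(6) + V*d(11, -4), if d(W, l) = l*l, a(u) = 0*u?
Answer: -4080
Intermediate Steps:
a(u) = 0
d(W, l) = l**2
a(6) + V*d(11, -4) = 0 - 255*(-4)**2 = 0 - 255*16 = 0 - 4080 = -4080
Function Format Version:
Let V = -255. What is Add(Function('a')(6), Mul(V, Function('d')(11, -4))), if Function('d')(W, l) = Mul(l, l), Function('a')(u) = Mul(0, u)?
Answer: -4080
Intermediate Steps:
Function('a')(u) = 0
Function('d')(W, l) = Pow(l, 2)
Add(Function('a')(6), Mul(V, Function('d')(11, -4))) = Add(0, Mul(-255, Pow(-4, 2))) = Add(0, Mul(-255, 16)) = Add(0, -4080) = -4080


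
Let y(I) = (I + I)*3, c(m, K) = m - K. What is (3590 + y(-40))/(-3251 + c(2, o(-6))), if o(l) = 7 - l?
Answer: -1675/1631 ≈ -1.0270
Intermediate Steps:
y(I) = 6*I (y(I) = (2*I)*3 = 6*I)
(3590 + y(-40))/(-3251 + c(2, o(-6))) = (3590 + 6*(-40))/(-3251 + (2 - (7 - 1*(-6)))) = (3590 - 240)/(-3251 + (2 - (7 + 6))) = 3350/(-3251 + (2 - 1*13)) = 3350/(-3251 + (2 - 13)) = 3350/(-3251 - 11) = 3350/(-3262) = 3350*(-1/3262) = -1675/1631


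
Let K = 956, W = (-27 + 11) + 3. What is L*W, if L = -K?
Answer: 12428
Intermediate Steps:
W = -13 (W = -16 + 3 = -13)
L = -956 (L = -1*956 = -956)
L*W = -956*(-13) = 12428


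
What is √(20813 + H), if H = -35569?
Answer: 2*I*√3689 ≈ 121.47*I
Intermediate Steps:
√(20813 + H) = √(20813 - 35569) = √(-14756) = 2*I*√3689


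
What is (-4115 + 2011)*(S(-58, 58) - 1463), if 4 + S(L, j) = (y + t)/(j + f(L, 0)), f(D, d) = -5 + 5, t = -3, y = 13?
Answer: 89499952/29 ≈ 3.0862e+6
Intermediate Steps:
f(D, d) = 0
S(L, j) = -4 + 10/j (S(L, j) = -4 + (13 - 3)/(j + 0) = -4 + 10/j)
(-4115 + 2011)*(S(-58, 58) - 1463) = (-4115 + 2011)*((-4 + 10/58) - 1463) = -2104*((-4 + 10*(1/58)) - 1463) = -2104*((-4 + 5/29) - 1463) = -2104*(-111/29 - 1463) = -2104*(-42538/29) = 89499952/29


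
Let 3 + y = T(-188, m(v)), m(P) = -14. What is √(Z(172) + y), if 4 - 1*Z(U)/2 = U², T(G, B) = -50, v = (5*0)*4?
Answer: I*√59213 ≈ 243.34*I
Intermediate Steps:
v = 0 (v = 0*4 = 0)
Z(U) = 8 - 2*U²
y = -53 (y = -3 - 50 = -53)
√(Z(172) + y) = √((8 - 2*172²) - 53) = √((8 - 2*29584) - 53) = √((8 - 59168) - 53) = √(-59160 - 53) = √(-59213) = I*√59213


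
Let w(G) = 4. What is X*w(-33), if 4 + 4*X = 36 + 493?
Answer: 525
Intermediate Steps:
X = 525/4 (X = -1 + (36 + 493)/4 = -1 + (1/4)*529 = -1 + 529/4 = 525/4 ≈ 131.25)
X*w(-33) = (525/4)*4 = 525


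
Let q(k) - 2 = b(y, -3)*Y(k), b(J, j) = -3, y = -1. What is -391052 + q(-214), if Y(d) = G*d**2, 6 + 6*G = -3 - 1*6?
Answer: -47580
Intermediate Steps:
G = -5/2 (G = -1 + (-3 - 1*6)/6 = -1 + (-3 - 6)/6 = -1 + (1/6)*(-9) = -1 - 3/2 = -5/2 ≈ -2.5000)
Y(d) = -5*d**2/2
q(k) = 2 + 15*k**2/2 (q(k) = 2 - (-15)*k**2/2 = 2 + 15*k**2/2)
-391052 + q(-214) = -391052 + (2 + (15/2)*(-214)**2) = -391052 + (2 + (15/2)*45796) = -391052 + (2 + 343470) = -391052 + 343472 = -47580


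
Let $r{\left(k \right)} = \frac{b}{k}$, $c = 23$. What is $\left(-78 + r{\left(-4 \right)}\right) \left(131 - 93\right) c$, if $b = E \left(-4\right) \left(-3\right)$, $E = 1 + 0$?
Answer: $-70794$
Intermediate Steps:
$E = 1$
$b = 12$ ($b = 1 \left(-4\right) \left(-3\right) = \left(-4\right) \left(-3\right) = 12$)
$r{\left(k \right)} = \frac{12}{k}$
$\left(-78 + r{\left(-4 \right)}\right) \left(131 - 93\right) c = \left(-78 + \frac{12}{-4}\right) \left(131 - 93\right) 23 = \left(-78 + 12 \left(- \frac{1}{4}\right)\right) 38 \cdot 23 = \left(-78 - 3\right) 38 \cdot 23 = \left(-81\right) 38 \cdot 23 = \left(-3078\right) 23 = -70794$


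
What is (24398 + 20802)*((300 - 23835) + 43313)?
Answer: 893965600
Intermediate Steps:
(24398 + 20802)*((300 - 23835) + 43313) = 45200*(-23535 + 43313) = 45200*19778 = 893965600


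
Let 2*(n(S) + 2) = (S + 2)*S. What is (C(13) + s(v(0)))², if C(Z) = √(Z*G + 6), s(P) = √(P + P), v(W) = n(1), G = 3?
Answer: (I + 3*√5)² ≈ 44.0 + 13.416*I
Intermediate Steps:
n(S) = -2 + S*(2 + S)/2 (n(S) = -2 + ((S + 2)*S)/2 = -2 + ((2 + S)*S)/2 = -2 + (S*(2 + S))/2 = -2 + S*(2 + S)/2)
v(W) = -½ (v(W) = -2 + 1 + (½)*1² = -2 + 1 + (½)*1 = -2 + 1 + ½ = -½)
s(P) = √2*√P (s(P) = √(2*P) = √2*√P)
C(Z) = √(6 + 3*Z) (C(Z) = √(Z*3 + 6) = √(3*Z + 6) = √(6 + 3*Z))
(C(13) + s(v(0)))² = (√(6 + 3*13) + √2*√(-½))² = (√(6 + 39) + √2*(I*√2/2))² = (√45 + I)² = (3*√5 + I)² = (I + 3*√5)²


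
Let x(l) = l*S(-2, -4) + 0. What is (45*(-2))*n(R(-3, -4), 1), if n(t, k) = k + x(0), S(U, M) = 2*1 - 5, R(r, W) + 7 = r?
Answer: -90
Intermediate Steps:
R(r, W) = -7 + r
S(U, M) = -3 (S(U, M) = 2 - 5 = -3)
x(l) = -3*l (x(l) = l*(-3) + 0 = -3*l + 0 = -3*l)
n(t, k) = k (n(t, k) = k - 3*0 = k + 0 = k)
(45*(-2))*n(R(-3, -4), 1) = (45*(-2))*1 = -90*1 = -90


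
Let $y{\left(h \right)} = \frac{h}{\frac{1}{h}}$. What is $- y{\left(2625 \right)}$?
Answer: $-6890625$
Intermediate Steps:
$y{\left(h \right)} = h^{2}$ ($y{\left(h \right)} = h h = h^{2}$)
$- y{\left(2625 \right)} = - 2625^{2} = \left(-1\right) 6890625 = -6890625$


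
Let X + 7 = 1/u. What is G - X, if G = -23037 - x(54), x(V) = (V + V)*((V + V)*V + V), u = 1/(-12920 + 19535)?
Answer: -665333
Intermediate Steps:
u = 1/6615 ≈ 0.00015117
x(V) = 2*V*(V + 2*V²) (x(V) = (2*V)*((2*V)*V + V) = (2*V)*(2*V² + V) = (2*V)*(V + 2*V²) = 2*V*(V + 2*V²))
X = 6608 (X = -7 + 1/(1/6615) = -7 + 6615 = 6608)
G = -658725 (G = -23037 - 54²*(2 + 4*54) = -23037 - 2916*(2 + 216) = -23037 - 2916*218 = -23037 - 1*635688 = -23037 - 635688 = -658725)
G - X = -658725 - 1*6608 = -658725 - 6608 = -665333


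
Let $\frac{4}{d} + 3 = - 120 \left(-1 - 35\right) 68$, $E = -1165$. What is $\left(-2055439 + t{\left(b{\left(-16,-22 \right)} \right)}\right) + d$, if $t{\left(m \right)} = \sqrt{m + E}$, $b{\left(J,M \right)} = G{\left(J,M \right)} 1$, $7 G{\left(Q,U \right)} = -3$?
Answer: $- \frac{603799594319}{293757} + \frac{i \sqrt{57106}}{7} \approx -2.0554 \cdot 10^{6} + 34.138 i$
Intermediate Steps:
$G{\left(Q,U \right)} = - \frac{3}{7}$ ($G{\left(Q,U \right)} = \frac{1}{7} \left(-3\right) = - \frac{3}{7}$)
$d = \frac{4}{293757}$ ($d = \frac{4}{-3 + - 120 \left(-1 - 35\right) 68} = \frac{4}{-3 + \left(-120\right) \left(-36\right) 68} = \frac{4}{-3 + 4320 \cdot 68} = \frac{4}{-3 + 293760} = \frac{4}{293757} \approx 1.3617 \cdot 10^{-5}$)
$b{\left(J,M \right)} = - \frac{3}{7}$ ($b{\left(J,M \right)} = \left(- \frac{3}{7}\right) 1 = - \frac{3}{7}$)
$t{\left(m \right)} = \sqrt{-1165 + m}$ ($t{\left(m \right)} = \sqrt{m - 1165} = \sqrt{-1165 + m}$)
$\left(-2055439 + t{\left(b{\left(-16,-22 \right)} \right)}\right) + d = \left(-2055439 + \sqrt{-1165 - \frac{3}{7}}\right) + \frac{4}{293757} = \left(-2055439 + \sqrt{- \frac{8158}{7}}\right) + \frac{4}{293757} = \left(-2055439 + \frac{i \sqrt{57106}}{7}\right) + \frac{4}{293757} = - \frac{603799594319}{293757} + \frac{i \sqrt{57106}}{7}$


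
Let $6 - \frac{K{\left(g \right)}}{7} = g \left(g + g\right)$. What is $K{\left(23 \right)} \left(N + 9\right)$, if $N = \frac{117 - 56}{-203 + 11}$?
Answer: $- \frac{3068947}{48} \approx -63936.0$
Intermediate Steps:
$K{\left(g \right)} = 42 - 14 g^{2}$ ($K{\left(g \right)} = 42 - 7 g \left(g + g\right) = 42 - 7 g 2 g = 42 - 7 \cdot 2 g^{2} = 42 - 14 g^{2}$)
$N = - \frac{61}{192}$ ($N = \frac{61}{-192} = 61 \left(- \frac{1}{192}\right) = - \frac{61}{192} \approx -0.31771$)
$K{\left(23 \right)} \left(N + 9\right) = \left(42 - 14 \cdot 23^{2}\right) \left(- \frac{61}{192} + 9\right) = \left(42 - 7406\right) \frac{1667}{192} = \left(-7364\right) \frac{1667}{192} = - \frac{3068947}{48}$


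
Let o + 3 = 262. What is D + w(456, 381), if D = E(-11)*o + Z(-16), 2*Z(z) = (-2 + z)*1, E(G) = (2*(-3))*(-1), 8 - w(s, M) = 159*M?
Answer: -59026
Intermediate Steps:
w(s, M) = 8 - 159*M
o = 259 (o = -3 + 262 = 259)
E(G) = 6 (E(G) = -6*(-1) = 6)
Z(z) = -1 + z/2 (Z(z) = ((-2 + z)*1)/2 = (-2 + z)/2 = -1 + z/2)
D = 1545 (D = 6*259 + (-1 + (1/2)*(-16)) = 1554 + (-1 - 8) = 1554 - 9 = 1545)
D + w(456, 381) = 1545 + (8 - 159*381) = 1545 + (8 - 60579) = 1545 - 60571 = -59026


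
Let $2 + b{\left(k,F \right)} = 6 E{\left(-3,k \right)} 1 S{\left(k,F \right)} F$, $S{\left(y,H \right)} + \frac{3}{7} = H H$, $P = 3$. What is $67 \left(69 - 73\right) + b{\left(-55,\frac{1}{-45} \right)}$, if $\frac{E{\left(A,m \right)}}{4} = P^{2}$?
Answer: $- \frac{6330206}{23625} \approx -267.95$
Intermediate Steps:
$S{\left(y,H \right)} = - \frac{3}{7} + H^{2}$ ($S{\left(y,H \right)} = - \frac{3}{7} + H H = - \frac{3}{7} + H^{2}$)
$E{\left(A,m \right)} = 36$ ($E{\left(A,m \right)} = 4 \cdot 3^{2} = 4 \cdot 9 = 36$)
$b{\left(k,F \right)} = -2 + F \left(- \frac{648}{7} + 216 F^{2}\right)$ ($b{\left(k,F \right)} = -2 + 6 \cdot 36 \cdot 1 \left(- \frac{3}{7} + F^{2}\right) F = -2 + 216 \cdot 1 \left(- \frac{3}{7} + F^{2}\right) F = -2 + 216 \left(- \frac{3}{7} + F^{2}\right) F = -2 + \left(- \frac{648}{7} + 216 F^{2}\right) F = -2 + F \left(- \frac{648}{7} + 216 F^{2}\right)$)
$67 \left(69 - 73\right) + b{\left(-55,\frac{1}{-45} \right)} = 67 \left(69 - 73\right) - \left(2 - \frac{72}{35} + \frac{8}{3375}\right) = 67 \left(-4\right) - \left(- \frac{2}{35} + \frac{8}{3375}\right) = -268 + \left(-2 + 216 \left(- \frac{1}{91125}\right) + \frac{72}{35}\right) = -268 - - \frac{1294}{23625} = -268 + \frac{1294}{23625} = - \frac{6330206}{23625}$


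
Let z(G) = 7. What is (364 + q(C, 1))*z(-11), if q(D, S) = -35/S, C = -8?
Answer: 2303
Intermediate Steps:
(364 + q(C, 1))*z(-11) = (364 - 35/1)*7 = (364 - 35*1)*7 = (364 - 35)*7 = 329*7 = 2303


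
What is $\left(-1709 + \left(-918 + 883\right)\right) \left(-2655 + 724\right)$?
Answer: $3367664$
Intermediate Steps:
$\left(-1709 + \left(-918 + 883\right)\right) \left(-2655 + 724\right) = \left(-1709 - 35\right) \left(-1931\right) = \left(-1744\right) \left(-1931\right) = 3367664$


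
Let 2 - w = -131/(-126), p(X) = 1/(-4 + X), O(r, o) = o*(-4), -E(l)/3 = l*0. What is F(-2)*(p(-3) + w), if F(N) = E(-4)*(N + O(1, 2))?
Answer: 0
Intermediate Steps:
E(l) = 0 (E(l) = -3*l*0 = -3*0 = 0)
O(r, o) = -4*o
w = 121/126 (w = 2 - (-131)/(-126) = 2 - (-131)*(-1)/126 = 2 - 1*131/126 = 2 - 131/126 = 121/126 ≈ 0.96032)
F(N) = 0 (F(N) = 0*(N - 4*2) = 0*(N - 8) = 0*(-8 + N) = 0)
F(-2)*(p(-3) + w) = 0*(1/(-4 - 3) + 121/126) = 0*(1/(-7) + 121/126) = 0*(-⅐ + 121/126) = 0*(103/126) = 0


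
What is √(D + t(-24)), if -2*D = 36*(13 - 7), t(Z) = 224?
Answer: 2*√29 ≈ 10.770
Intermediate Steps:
D = -108 (D = -18*(13 - 7) = -18*6 = -½*216 = -108)
√(D + t(-24)) = √(-108 + 224) = √116 = 2*√29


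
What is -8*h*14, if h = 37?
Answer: -4144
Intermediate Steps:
-8*h*14 = -8*37*14 = -296*14 = -4144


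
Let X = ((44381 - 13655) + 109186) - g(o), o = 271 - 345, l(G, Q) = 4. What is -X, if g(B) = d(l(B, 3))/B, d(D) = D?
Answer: -5176746/37 ≈ -1.3991e+5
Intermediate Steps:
o = -74
g(B) = 4/B
X = 5176746/37 (X = ((44381 - 13655) + 109186) - 4/(-74) = (30726 + 109186) - 4*(-1)/74 = 139912 - 1*(-2/37) = 139912 + 2/37 = 5176746/37 ≈ 1.3991e+5)
-X = -1*5176746/37 = -5176746/37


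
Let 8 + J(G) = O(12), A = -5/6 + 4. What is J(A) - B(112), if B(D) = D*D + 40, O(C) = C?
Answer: -12580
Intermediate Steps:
A = 19/6 (A = (⅙)*(-5) + 4 = -⅚ + 4 = 19/6 ≈ 3.1667)
J(G) = 4 (J(G) = -8 + 12 = 4)
B(D) = 40 + D² (B(D) = D² + 40 = 40 + D²)
J(A) - B(112) = 4 - (40 + 112²) = 4 - (40 + 12544) = 4 - 1*12584 = 4 - 12584 = -12580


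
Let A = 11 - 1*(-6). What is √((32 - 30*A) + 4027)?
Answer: 13*√21 ≈ 59.573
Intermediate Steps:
A = 17 (A = 11 + 6 = 17)
√((32 - 30*A) + 4027) = √((32 - 30*17) + 4027) = √((32 - 510) + 4027) = √(-478 + 4027) = √3549 = 13*√21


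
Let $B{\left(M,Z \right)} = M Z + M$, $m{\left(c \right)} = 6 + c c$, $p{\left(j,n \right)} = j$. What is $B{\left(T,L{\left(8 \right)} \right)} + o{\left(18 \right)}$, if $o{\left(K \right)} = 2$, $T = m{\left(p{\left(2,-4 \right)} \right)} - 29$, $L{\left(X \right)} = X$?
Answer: $-169$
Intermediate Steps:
$m{\left(c \right)} = 6 + c^{2}$
$T = -19$ ($T = \left(6 + 2^{2}\right) - 29 = \left(6 + 4\right) - 29 = 10 - 29 = -19$)
$B{\left(M,Z \right)} = M + M Z$
$B{\left(T,L{\left(8 \right)} \right)} + o{\left(18 \right)} = - 19 \left(1 + 8\right) + 2 = \left(-19\right) 9 + 2 = -171 + 2 = -169$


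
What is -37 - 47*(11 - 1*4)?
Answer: -366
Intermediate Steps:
-37 - 47*(11 - 1*4) = -37 - 47*(11 - 4) = -37 - 47*7 = -37 - 329 = -366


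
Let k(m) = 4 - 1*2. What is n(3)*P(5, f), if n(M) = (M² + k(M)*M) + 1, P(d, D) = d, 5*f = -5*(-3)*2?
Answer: 80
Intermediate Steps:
k(m) = 2 (k(m) = 4 - 2 = 2)
f = 6 (f = (-5*(-3)*2)/5 = (15*2)/5 = (⅕)*30 = 6)
n(M) = 1 + M² + 2*M (n(M) = (M² + 2*M) + 1 = 1 + M² + 2*M)
n(3)*P(5, f) = (1 + 3² + 2*3)*5 = (1 + 9 + 6)*5 = 16*5 = 80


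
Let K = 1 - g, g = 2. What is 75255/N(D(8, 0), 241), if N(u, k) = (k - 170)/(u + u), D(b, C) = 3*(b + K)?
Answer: 3160710/71 ≈ 44517.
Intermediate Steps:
K = -1 (K = 1 - 1*2 = 1 - 2 = -1)
D(b, C) = -3 + 3*b (D(b, C) = 3*(b - 1) = 3*(-1 + b) = -3 + 3*b)
N(u, k) = (-170 + k)/(2*u) (N(u, k) = (-170 + k)/((2*u)) = (-170 + k)*(1/(2*u)) = (-170 + k)/(2*u))
75255/N(D(8, 0), 241) = 75255/(((-170 + 241)/(2*(-3 + 3*8)))) = 75255/(((1/2)*71/(-3 + 24))) = 75255/(((1/2)*71/21)) = 75255/(((1/2)*(1/21)*71)) = 75255/(71/42) = 75255*(42/71) = 3160710/71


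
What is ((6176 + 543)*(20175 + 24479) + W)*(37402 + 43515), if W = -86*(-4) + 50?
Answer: 24277577678540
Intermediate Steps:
W = 394 (W = 344 + 50 = 394)
((6176 + 543)*(20175 + 24479) + W)*(37402 + 43515) = ((6176 + 543)*(20175 + 24479) + 394)*(37402 + 43515) = (6719*44654 + 394)*80917 = (300030226 + 394)*80917 = 300030620*80917 = 24277577678540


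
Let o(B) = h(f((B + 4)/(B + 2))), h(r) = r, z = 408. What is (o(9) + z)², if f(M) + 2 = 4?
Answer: 168100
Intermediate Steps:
f(M) = 2 (f(M) = -2 + 4 = 2)
o(B) = 2
(o(9) + z)² = (2 + 408)² = 410² = 168100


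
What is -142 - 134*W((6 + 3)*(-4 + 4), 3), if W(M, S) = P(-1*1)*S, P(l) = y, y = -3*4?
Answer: 4682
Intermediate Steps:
y = -12
P(l) = -12
W(M, S) = -12*S
-142 - 134*W((6 + 3)*(-4 + 4), 3) = -142 - (-1608)*3 = -142 - 134*(-36) = -142 + 4824 = 4682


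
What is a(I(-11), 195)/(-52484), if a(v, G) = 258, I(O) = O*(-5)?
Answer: -129/26242 ≈ -0.0049158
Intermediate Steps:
I(O) = -5*O
a(I(-11), 195)/(-52484) = 258/(-52484) = 258*(-1/52484) = -129/26242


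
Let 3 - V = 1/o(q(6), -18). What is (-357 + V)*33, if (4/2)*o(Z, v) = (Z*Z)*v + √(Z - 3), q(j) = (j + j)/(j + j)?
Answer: -1903572/163 + 33*I*√2/163 ≈ -11678.0 + 0.28631*I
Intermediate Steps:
q(j) = 1 (q(j) = (2*j)/((2*j)) = (2*j)*(1/(2*j)) = 1)
o(Z, v) = √(-3 + Z)/2 + v*Z²/2 (o(Z, v) = ((Z*Z)*v + √(Z - 3))/2 = (Z²*v + √(-3 + Z))/2 = (v*Z² + √(-3 + Z))/2 = (√(-3 + Z) + v*Z²)/2 = √(-3 + Z)/2 + v*Z²/2)
V = 3 - 1/(-9 + I*√2/2) (V = 3 - 1/(√(-3 + 1)/2 + (½)*(-18)*1²) = 3 - 1/(√(-2)/2 + (½)*(-18)*1) = 3 - 1/((I*√2)/2 - 9) = 3 - 1/(I*√2/2 - 9) = 3 - 1/(-9 + I*√2/2) ≈ 3.1104 + 0.0086762*I)
(-357 + V)*33 = (-357 + (507/163 + I*√2/163))*33 = (-57684/163 + I*√2/163)*33 = -1903572/163 + 33*I*√2/163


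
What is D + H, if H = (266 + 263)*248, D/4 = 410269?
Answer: 1772268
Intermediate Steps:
D = 1641076 (D = 4*410269 = 1641076)
H = 131192 (H = 529*248 = 131192)
D + H = 1641076 + 131192 = 1772268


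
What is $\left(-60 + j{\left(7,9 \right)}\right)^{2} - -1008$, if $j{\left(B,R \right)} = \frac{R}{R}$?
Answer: $4489$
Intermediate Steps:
$j{\left(B,R \right)} = 1$
$\left(-60 + j{\left(7,9 \right)}\right)^{2} - -1008 = \left(-60 + 1\right)^{2} - -1008 = \left(-59\right)^{2} + 1008 = 3481 + 1008 = 4489$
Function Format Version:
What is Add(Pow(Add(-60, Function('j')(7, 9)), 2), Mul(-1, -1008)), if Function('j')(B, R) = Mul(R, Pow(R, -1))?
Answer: 4489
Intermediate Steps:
Function('j')(B, R) = 1
Add(Pow(Add(-60, Function('j')(7, 9)), 2), Mul(-1, -1008)) = Add(Pow(Add(-60, 1), 2), Mul(-1, -1008)) = Add(Pow(-59, 2), 1008) = Add(3481, 1008) = 4489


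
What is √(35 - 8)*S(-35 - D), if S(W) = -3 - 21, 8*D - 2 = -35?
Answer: -72*√3 ≈ -124.71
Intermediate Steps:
D = -33/8 (D = ¼ + (⅛)*(-35) = ¼ - 35/8 = -33/8 ≈ -4.1250)
S(W) = -24
√(35 - 8)*S(-35 - D) = √(35 - 8)*(-24) = √27*(-24) = (3*√3)*(-24) = -72*√3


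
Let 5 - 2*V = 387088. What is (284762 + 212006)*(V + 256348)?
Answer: 31200259392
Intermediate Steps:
V = -387083/2 (V = 5/2 - ½*387088 = 5/2 - 193544 = -387083/2 ≈ -1.9354e+5)
(284762 + 212006)*(V + 256348) = (284762 + 212006)*(-387083/2 + 256348) = 496768*(125613/2) = 31200259392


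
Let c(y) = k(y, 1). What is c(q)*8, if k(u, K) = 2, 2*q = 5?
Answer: 16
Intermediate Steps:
q = 5/2 (q = (1/2)*5 = 5/2 ≈ 2.5000)
c(y) = 2
c(q)*8 = 2*8 = 16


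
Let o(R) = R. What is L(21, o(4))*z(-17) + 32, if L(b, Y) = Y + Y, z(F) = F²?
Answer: 2344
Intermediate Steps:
L(b, Y) = 2*Y
L(21, o(4))*z(-17) + 32 = (2*4)*(-17)² + 32 = 8*289 + 32 = 2312 + 32 = 2344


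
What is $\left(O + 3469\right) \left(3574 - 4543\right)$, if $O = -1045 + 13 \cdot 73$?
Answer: $-3268437$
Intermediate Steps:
$O = -96$ ($O = -1045 + 949 = -96$)
$\left(O + 3469\right) \left(3574 - 4543\right) = \left(-96 + 3469\right) \left(3574 - 4543\right) = 3373 \left(-969\right) = -3268437$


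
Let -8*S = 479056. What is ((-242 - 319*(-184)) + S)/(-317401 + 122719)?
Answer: 238/32447 ≈ 0.0073350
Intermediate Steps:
S = -59882 (S = -1/8*479056 = -59882)
((-242 - 319*(-184)) + S)/(-317401 + 122719) = ((-242 - 319*(-184)) - 59882)/(-317401 + 122719) = ((-242 + 58696) - 59882)/(-194682) = (58454 - 59882)*(-1/194682) = -1428*(-1/194682) = 238/32447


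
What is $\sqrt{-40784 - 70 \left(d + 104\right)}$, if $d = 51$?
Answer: $i \sqrt{51634} \approx 227.23 i$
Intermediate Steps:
$\sqrt{-40784 - 70 \left(d + 104\right)} = \sqrt{-40784 - 70 \left(51 + 104\right)} = \sqrt{-40784 - 10850} = \sqrt{-51634} = i \sqrt{51634}$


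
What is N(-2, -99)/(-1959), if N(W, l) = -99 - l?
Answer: 0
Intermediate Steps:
N(-2, -99)/(-1959) = (-99 - 1*(-99))/(-1959) = (-99 + 99)*(-1/1959) = 0*(-1/1959) = 0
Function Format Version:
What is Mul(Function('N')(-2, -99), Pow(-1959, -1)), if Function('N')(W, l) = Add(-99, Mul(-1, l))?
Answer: 0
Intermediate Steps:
Mul(Function('N')(-2, -99), Pow(-1959, -1)) = Mul(Add(-99, Mul(-1, -99)), Pow(-1959, -1)) = Mul(Add(-99, 99), Rational(-1, 1959)) = Mul(0, Rational(-1, 1959)) = 0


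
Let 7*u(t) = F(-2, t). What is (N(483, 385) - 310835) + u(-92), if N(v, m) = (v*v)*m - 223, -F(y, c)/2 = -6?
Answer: 626536461/7 ≈ 8.9505e+7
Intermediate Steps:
F(y, c) = 12 (F(y, c) = -2*(-6) = 12)
u(t) = 12/7 (u(t) = (1/7)*12 = 12/7)
N(v, m) = -223 + m*v**2 (N(v, m) = v**2*m - 223 = m*v**2 - 223 = -223 + m*v**2)
(N(483, 385) - 310835) + u(-92) = ((-223 + 385*483**2) - 310835) + 12/7 = ((-223 + 385*233289) - 310835) + 12/7 = ((-223 + 89816265) - 310835) + 12/7 = (89816042 - 310835) + 12/7 = 89505207 + 12/7 = 626536461/7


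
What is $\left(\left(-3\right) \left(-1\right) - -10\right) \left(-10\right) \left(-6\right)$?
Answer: $780$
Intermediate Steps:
$\left(\left(-3\right) \left(-1\right) - -10\right) \left(-10\right) \left(-6\right) = \left(3 + 10\right) \left(-10\right) \left(-6\right) = 13 \left(-10\right) \left(-6\right) = \left(-130\right) \left(-6\right) = 780$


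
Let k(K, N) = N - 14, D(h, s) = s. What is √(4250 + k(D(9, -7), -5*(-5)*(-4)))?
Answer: 2*√1034 ≈ 64.312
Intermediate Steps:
k(K, N) = -14 + N
√(4250 + k(D(9, -7), -5*(-5)*(-4))) = √(4250 + (-14 - 5*(-5)*(-4))) = √(4250 + (-14 + 25*(-4))) = √(4250 + (-14 - 100)) = √(4250 - 114) = √4136 = 2*√1034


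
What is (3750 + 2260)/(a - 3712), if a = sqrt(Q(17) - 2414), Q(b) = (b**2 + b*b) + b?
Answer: -22309120/13780763 - 6010*I*sqrt(1819)/13780763 ≈ -1.6189 - 0.0186*I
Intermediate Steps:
Q(b) = b + 2*b**2 (Q(b) = (b**2 + b**2) + b = 2*b**2 + b = b + 2*b**2)
a = I*sqrt(1819) (a = sqrt(17*(1 + 2*17) - 2414) = sqrt(17*(1 + 34) - 2414) = sqrt(17*35 - 2414) = sqrt(595 - 2414) = sqrt(-1819) = I*sqrt(1819) ≈ 42.65*I)
(3750 + 2260)/(a - 3712) = (3750 + 2260)/(I*sqrt(1819) - 3712) = 6010/(-3712 + I*sqrt(1819))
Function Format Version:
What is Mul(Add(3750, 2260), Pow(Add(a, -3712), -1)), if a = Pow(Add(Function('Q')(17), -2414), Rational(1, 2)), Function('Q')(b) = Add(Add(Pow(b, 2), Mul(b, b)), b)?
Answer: Add(Rational(-22309120, 13780763), Mul(Rational(-6010, 13780763), I, Pow(1819, Rational(1, 2)))) ≈ Add(-1.6189, Mul(-0.018600, I))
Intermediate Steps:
Function('Q')(b) = Add(b, Mul(2, Pow(b, 2))) (Function('Q')(b) = Add(Add(Pow(b, 2), Pow(b, 2)), b) = Add(Mul(2, Pow(b, 2)), b) = Add(b, Mul(2, Pow(b, 2))))
a = Mul(I, Pow(1819, Rational(1, 2))) (a = Pow(Add(Mul(17, Add(1, Mul(2, 17))), -2414), Rational(1, 2)) = Pow(Add(Mul(17, Add(1, 34)), -2414), Rational(1, 2)) = Pow(Add(Mul(17, 35), -2414), Rational(1, 2)) = Pow(Add(595, -2414), Rational(1, 2)) = Pow(-1819, Rational(1, 2)) = Mul(I, Pow(1819, Rational(1, 2))) ≈ Mul(42.650, I))
Mul(Add(3750, 2260), Pow(Add(a, -3712), -1)) = Mul(Add(3750, 2260), Pow(Add(Mul(I, Pow(1819, Rational(1, 2))), -3712), -1)) = Mul(6010, Pow(Add(-3712, Mul(I, Pow(1819, Rational(1, 2)))), -1))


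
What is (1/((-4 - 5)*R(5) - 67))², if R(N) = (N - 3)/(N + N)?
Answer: 25/118336 ≈ 0.00021126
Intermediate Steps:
R(N) = (-3 + N)/(2*N) (R(N) = (-3 + N)/((2*N)) = (-3 + N)*(1/(2*N)) = (-3 + N)/(2*N))
(1/((-4 - 5)*R(5) - 67))² = (1/((-4 - 5)*((½)*(-3 + 5)/5) - 67))² = (1/(-9*2/(2*5) - 67))² = (1/(-9*⅕ - 67))² = (1/(-9/5 - 67))² = (1/(-344/5))² = (-5/344)² = 25/118336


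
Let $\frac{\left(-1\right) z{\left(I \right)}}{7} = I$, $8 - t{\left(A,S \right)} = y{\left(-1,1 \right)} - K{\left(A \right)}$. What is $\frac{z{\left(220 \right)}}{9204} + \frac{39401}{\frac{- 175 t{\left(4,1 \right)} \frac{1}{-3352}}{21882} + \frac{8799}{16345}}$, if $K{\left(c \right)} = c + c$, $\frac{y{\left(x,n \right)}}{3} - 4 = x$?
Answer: $\frac{2218210408249036655}{30308075001789} \approx 73189.0$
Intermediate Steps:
$y{\left(x,n \right)} = 12 + 3 x$
$K{\left(c \right)} = 2 c$
$t{\left(A,S \right)} = -1 + 2 A$ ($t{\left(A,S \right)} = 8 - \left(\left(12 + 3 \left(-1\right)\right) - 2 A\right) = 8 - \left(\left(12 - 3\right) - 2 A\right) = 8 - \left(9 - 2 A\right) = 8 + \left(-9 + 2 A\right) = -1 + 2 A$)
$z{\left(I \right)} = - 7 I$
$\frac{z{\left(220 \right)}}{9204} + \frac{39401}{\frac{- 175 t{\left(4,1 \right)} \frac{1}{-3352}}{21882} + \frac{8799}{16345}} = \frac{\left(-7\right) 220}{9204} + \frac{39401}{\frac{- 175 \left(-1 + 2 \cdot 4\right) \frac{1}{-3352}}{21882} + \frac{8799}{16345}} = \left(-1540\right) \frac{1}{9204} + \frac{39401}{- 175 \left(-1 + 8\right) \left(- \frac{1}{3352}\right) \frac{1}{21882} + 8799 \cdot \frac{1}{16345}} = - \frac{385}{2301} + \frac{39401}{\left(-175\right) 7 \left(- \frac{1}{3352}\right) \frac{1}{21882} + \frac{1257}{2335}} = - \frac{385}{2301} + \frac{39401}{\left(-1225\right) \left(- \frac{1}{3352}\right) \frac{1}{21882} + \frac{1257}{2335}} = - \frac{385}{2301} + \frac{39401}{\frac{1225}{3352} \cdot \frac{1}{21882} + \frac{1257}{2335}} = - \frac{385}{2301} + \frac{39401}{\frac{175}{10478352} + \frac{1257}{2335}} = - \frac{385}{2301} + \frac{39401}{\frac{13171697089}{24466951920}} = - \frac{385}{2301} + 39401 \cdot \frac{24466951920}{13171697089} = - \frac{385}{2301} + \frac{964022372599920}{13171697089} = \frac{2218210408249036655}{30308075001789}$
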